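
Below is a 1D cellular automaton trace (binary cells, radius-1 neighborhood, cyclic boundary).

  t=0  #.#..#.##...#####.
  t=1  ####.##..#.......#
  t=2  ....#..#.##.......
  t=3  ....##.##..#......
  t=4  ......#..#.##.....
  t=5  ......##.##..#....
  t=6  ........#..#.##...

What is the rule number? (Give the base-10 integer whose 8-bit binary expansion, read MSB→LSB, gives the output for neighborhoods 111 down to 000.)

52

  ### -> .   bit 7 = 0  t=0,i=13
  ##. -> .   bit 6 = 0  t=0,i=8
  #.# -> #   bit 5 = 1  t=0,i=1
  #.. -> #   bit 4 = 1  t=0,i=3
  .## -> .   bit 3 = 0  t=0,i=7
  .#. -> #   bit 2 = 1  t=0,i=0
  ..# -> .   bit 1 = 0  t=0,i=4
  ... -> .   bit 0 = 0  t=0,i=10
  bits 00110100 = 52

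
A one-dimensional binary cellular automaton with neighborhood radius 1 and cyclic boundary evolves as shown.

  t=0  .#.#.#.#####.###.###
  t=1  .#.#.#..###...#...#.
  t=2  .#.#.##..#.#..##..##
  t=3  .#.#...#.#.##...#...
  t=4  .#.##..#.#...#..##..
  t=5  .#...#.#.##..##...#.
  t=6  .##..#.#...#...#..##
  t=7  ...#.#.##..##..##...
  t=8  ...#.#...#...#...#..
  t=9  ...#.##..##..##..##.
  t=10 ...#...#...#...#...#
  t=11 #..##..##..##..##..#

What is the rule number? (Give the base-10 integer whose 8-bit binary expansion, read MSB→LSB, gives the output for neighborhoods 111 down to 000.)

  [7] ### => #  t=0,i=8
  [6] ##. => .  t=0,i=11
  [5] #.# => .  t=0,i=0
  [4] #.. => #  t=1,i=6
  [3] .## => .  t=0,i=7
  [2] .#. => #  t=0,i=1
  [1] ..# => .  t=1,i=0
  [0] ... => .  t=1,i=12
  bits 10010100 = 148

148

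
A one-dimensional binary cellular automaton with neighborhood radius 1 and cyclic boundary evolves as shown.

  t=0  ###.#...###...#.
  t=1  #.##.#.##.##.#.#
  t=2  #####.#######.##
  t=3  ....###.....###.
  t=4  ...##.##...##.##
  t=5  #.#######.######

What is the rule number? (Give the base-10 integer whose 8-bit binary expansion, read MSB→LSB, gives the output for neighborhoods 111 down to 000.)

  ###|.  b7=0 t=0,i=1
  ##.|#  b6=1 t=0,i=2
  #.#|#  b5=1 t=0,i=3
  #..|#  b4=1 t=0,i=5
  .##|#  b3=1 t=0,i=0
  .#.|.  b2=0 t=0,i=4
  ..#|#  b1=1 t=0,i=7
  ...|.  b0=0 t=0,i=6
  bits 01111010 = 122

122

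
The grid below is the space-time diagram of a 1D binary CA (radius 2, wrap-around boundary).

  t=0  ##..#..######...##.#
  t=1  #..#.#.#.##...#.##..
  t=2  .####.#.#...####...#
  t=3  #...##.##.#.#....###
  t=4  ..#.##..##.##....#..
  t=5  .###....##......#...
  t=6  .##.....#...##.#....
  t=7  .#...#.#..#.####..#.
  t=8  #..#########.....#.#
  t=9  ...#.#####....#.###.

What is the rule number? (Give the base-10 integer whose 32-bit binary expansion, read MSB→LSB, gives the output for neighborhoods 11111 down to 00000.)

  nb #####: next=#  (t=0,i=9, bit31=1)
  nb ####.: next=.  (t=0,i=11, bit30=0)
  nb ###.#: next=#  (t=2,i=4, bit29=1)
  nb ###..: next=.  (t=0,i=1, bit28=0)
  nb ##.##: next=.  (t=0,i=18, bit27=0)
  nb ##.#.: next=#  (t=2,i=5, bit26=1)
  nb ##..#: next=.  (t=0,i=2, bit25=0)
  nb ##...: next=.  (t=0,i=13, bit24=0)
  nb #.###: next=.  (t=0,i=19, bit23=0)
  nb #.##.: next=.  (t=1,i=9, bit22=0)
  nb #.#.#: next=.  (t=1,i=5, bit21=0)
  nb #.#..: next=#  (t=2,i=8, bit20=1)
  nb #..##: next=.  (t=0,i=6, bit19=0)
  nb #..#.: next=#  (t=0,i=3, bit18=1)
  nb #...#: next=#  (t=0,i=14, bit17=1)
  nb #....: next=.  (t=3,i=14, bit16=0)
  nb .####: next=.  (t=0,i=8, bit15=0)
  nb .###.: next=#  (t=0,i=0, bit14=1)
  nb .##.#: next=#  (t=0,i=17, bit13=1)
  nb .##..: next=.  (t=1,i=10, bit12=0)
  nb .#.##: next=#  (t=1,i=8, bit11=1)
  nb .#.#.: next=#  (t=1,i=4, bit10=1)
  nb .#..#: next=#  (t=0,i=5, bit9=1)
  nb .#...: next=.  (t=2,i=9, bit8=0)
  nb ..###: next=#  (t=0,i=7, bit7=1)
  nb ..##.: next=#  (t=0,i=16, bit6=1)
  nb ..#.#: next=#  (t=1,i=3, bit5=1)
  nb ..#..: next=.  (t=0,i=4, bit4=0)
  nb ...##: next=.  (t=0,i=15, bit3=0)
  nb ...#.: next=#  (t=1,i=13, bit2=1)
  nb ....#: next=.  (t=3,i=15, bit1=0)
  nb .....: next=#  (t=5,i=12, bit0=1)
  bits 10100100000101100110111011100101 = 2752933605

2752933605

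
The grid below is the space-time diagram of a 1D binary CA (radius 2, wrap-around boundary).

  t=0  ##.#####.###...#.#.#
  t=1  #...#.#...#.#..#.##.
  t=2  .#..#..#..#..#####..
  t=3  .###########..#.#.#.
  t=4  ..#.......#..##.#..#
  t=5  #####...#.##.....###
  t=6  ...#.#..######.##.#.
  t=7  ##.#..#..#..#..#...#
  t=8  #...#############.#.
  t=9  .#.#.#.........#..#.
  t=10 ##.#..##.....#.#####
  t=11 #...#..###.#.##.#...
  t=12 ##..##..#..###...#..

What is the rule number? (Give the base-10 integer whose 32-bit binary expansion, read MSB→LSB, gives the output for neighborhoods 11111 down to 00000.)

  ##### -> .   bit 31 = 0  t=0,i=5
  ####. -> #   bit 30 = 1  t=0,i=6
  ###.# -> .   bit 29 = 0  t=0,i=1
  ###.. -> .   bit 28 = 0  t=0,i=11
  ##.## -> .   bit 27 = 0  t=0,i=2
  ##.#. -> .   bit 26 = 0  t=1,i=19
  ##..# -> .   bit 25 = 0  t=3,i=12
  ##... -> #   bit 24 = 1  t=0,i=12
  #.### -> .   bit 23 = 0  t=0,i=3
  #.##. -> #   bit 22 = 1  t=1,i=17
  #.#.# -> #   bit 21 = 1  t=0,i=17
  #.#.. -> .   bit 20 = 0  t=1,i=0
  #..## -> .   bit 19 = 0  t=2,i=12
  #..#. -> #   bit 18 = 1  t=1,i=14
  #...# -> .   bit 17 = 0  t=0,i=13
  #.... -> #   bit 16 = 1  t=4,i=4
  .#### -> #   bit 15 = 1  t=0,i=4
  .###. -> #   bit 14 = 1  t=0,i=0
  .##.# -> .   bit 13 = 0  t=1,i=18
  .##.. -> #   bit 12 = 1  t=5,i=11
  .#.## -> #   bit 11 = 1  t=0,i=18
  .#.#. -> .   bit 10 = 0  t=0,i=16
  .#..# -> #   bit 9 = 1  t=1,i=13
  .#... -> #   bit 8 = 1  t=1,i=1
  ..### -> .   bit 7 = 0  t=2,i=13
  ..##. -> .   bit 6 = 0  t=4,i=13
  ..#.# -> #   bit 5 = 1  t=0,i=15
  ..#.. -> #   bit 4 = 1  t=2,i=1
  ...## -> #   bit 3 = 1  t=5,i=16
  ...#. -> .   bit 2 = 0  t=0,i=14
  ....# -> #   bit 1 = 1  t=4,i=8
  ..... -> .   bit 0 = 0  t=4,i=5
  bits 01000001011001011101101100111010 = 1097194298

1097194298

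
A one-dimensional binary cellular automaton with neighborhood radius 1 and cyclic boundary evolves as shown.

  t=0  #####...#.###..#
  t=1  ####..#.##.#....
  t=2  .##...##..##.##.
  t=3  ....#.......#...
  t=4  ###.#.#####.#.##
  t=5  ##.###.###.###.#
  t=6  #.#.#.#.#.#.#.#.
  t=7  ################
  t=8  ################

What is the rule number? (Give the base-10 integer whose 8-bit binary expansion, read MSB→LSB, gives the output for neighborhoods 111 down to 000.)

165

  nb ###: next=#  (t=0,i=0, bit7=1)
  nb ##.: next=.  (t=0,i=4, bit6=0)
  nb #.#: next=#  (t=0,i=9, bit5=1)
  nb #..: next=.  (t=0,i=5, bit4=0)
  nb .##: next=.  (t=0,i=10, bit3=0)
  nb .#.: next=#  (t=0,i=8, bit2=1)
  nb ..#: next=.  (t=0,i=7, bit1=0)
  nb ...: next=#  (t=0,i=6, bit0=1)
  bits 10100101 = 165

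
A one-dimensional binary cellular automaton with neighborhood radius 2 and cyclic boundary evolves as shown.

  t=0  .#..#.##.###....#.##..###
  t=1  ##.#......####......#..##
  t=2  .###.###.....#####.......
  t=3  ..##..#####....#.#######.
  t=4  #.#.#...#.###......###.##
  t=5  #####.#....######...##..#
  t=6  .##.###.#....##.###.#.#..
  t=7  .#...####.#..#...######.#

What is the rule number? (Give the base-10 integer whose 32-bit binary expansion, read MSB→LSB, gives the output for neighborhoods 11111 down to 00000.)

3073852481

  nb #####: next=#  (t=2,i=15, bit31=1)
  nb ####.: next=.  (t=1,i=0, bit30=0)
  nb ###.#: next=#  (t=0,i=24, bit29=1)
  nb ###..: next=#  (t=0,i=11, bit28=1)
  nb ##.##: next=.  (t=0,i=8, bit27=0)
  nb ##.#.: next=#  (t=0,i=0, bit26=1)
  nb ##..#: next=#  (t=0,i=20, bit25=1)
  nb ##...: next=#  (t=0,i=12, bit24=1)
  nb #.###: next=.  (t=0,i=9, bit23=0)
  nb #.##.: next=.  (t=0,i=6, bit22=0)
  nb #.#.#: next=#  (t=4,i=2, bit21=1)
  nb #.#..: next=#  (t=0,i=1, bit20=1)
  nb #..##: next=.  (t=0,i=21, bit19=0)
  nb #..#.: next=#  (t=0,i=3, bit18=1)
  nb #...#: next=#  (t=3,i=0, bit17=1)
  nb #....: next=#  (t=0,i=13, bit16=1)
  nb .####: next=.  (t=1,i=11, bit15=0)
  nb .###.: next=#  (t=0,i=10, bit14=1)
  nb .##.#: next=.  (t=0,i=7, bit13=0)
  nb .##..: next=.  (t=0,i=19, bit12=0)
  nb .#.##: next=.  (t=0,i=5, bit11=0)
  nb .#.#.: next=#  (t=4,i=3, bit10=1)
  nb .#..#: next=.  (t=0,i=2, bit9=0)
  nb .#...: next=.  (t=1,i=4, bit8=0)
  nb ..###: next=.  (t=0,i=22, bit7=0)
  nb ..##.: next=#  (t=3,i=2, bit6=1)
  nb ..#.#: next=.  (t=0,i=4, bit5=0)
  nb ..#..: next=.  (t=1,i=20, bit4=0)
  nb ...##: next=.  (t=1,i=9, bit3=0)
  nb ...#.: next=.  (t=0,i=15, bit2=0)
  nb ....#: next=.  (t=0,i=14, bit1=0)
  nb .....: next=#  (t=1,i=6, bit0=1)
  bits 10110111001101110100010001000001 = 3073852481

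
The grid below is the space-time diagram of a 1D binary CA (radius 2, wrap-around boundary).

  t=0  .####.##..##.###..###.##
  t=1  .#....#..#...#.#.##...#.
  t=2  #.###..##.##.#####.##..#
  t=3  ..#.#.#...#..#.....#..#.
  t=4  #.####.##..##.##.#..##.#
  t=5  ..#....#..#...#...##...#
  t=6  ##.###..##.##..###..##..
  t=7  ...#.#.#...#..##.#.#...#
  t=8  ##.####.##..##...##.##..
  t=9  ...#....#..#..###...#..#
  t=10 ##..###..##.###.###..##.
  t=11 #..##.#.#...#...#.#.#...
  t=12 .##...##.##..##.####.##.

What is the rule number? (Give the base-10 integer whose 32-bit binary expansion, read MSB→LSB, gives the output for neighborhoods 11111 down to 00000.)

300879786

  nb #####: next=.  (t=2,i=15, bit31=0)
  nb ####.: next=.  (t=0,i=3, bit30=0)
  nb ###.#: next=.  (t=0,i=4, bit29=0)
  nb ###..: next=#  (t=0,i=15, bit28=1)
  nb ##.##: next=.  (t=0,i=0, bit27=0)
  nb ##.#.: next=.  (t=4,i=16, bit26=0)
  nb ##..#: next=.  (t=0,i=8, bit25=0)
  nb ##...: next=#  (t=1,i=19, bit24=1)
  nb #.###: next=#  (t=0,i=1, bit23=1)
  nb #.##.: next=#  (t=0,i=6, bit22=1)
  nb #.#.#: next=#  (t=1,i=15, bit21=1)
  nb #.#..: next=.  (t=3,i=6, bit20=0)
  nb #..##: next=#  (t=0,i=9, bit19=1)
  nb #..#.: next=#  (t=1,i=0, bit18=1)
  nb #...#: next=#  (t=1,i=11, bit17=1)
  nb #....: next=#  (t=1,i=3, bit16=1)
  nb .####: next=.  (t=0,i=2, bit15=0)
  nb .###.: next=.  (t=0,i=14, bit14=0)
  nb .##.#: next=.  (t=0,i=11, bit13=0)
  nb .##..: next=.  (t=0,i=7, bit12=0)
  nb .#.##: next=#  (t=1,i=16, bit11=1)
  nb .#.#.: next=#  (t=1,i=14, bit10=1)
  nb .#..#: next=#  (t=1,i=7, bit9=1)
  nb .#...: next=#  (t=1,i=2, bit8=1)
  nb ..###: next=#  (t=0,i=18, bit7=1)
  nb ..##.: next=.  (t=0,i=10, bit6=0)
  nb ..#.#: next=#  (t=1,i=13, bit5=1)
  nb ..#..: next=.  (t=1,i=1, bit4=0)
  nb ...##: next=#  (t=5,i=17, bit3=1)
  nb ...#.: next=.  (t=1,i=5, bit2=0)
  nb ....#: next=#  (t=1,i=4, bit1=1)
  nb .....: next=.  (t=3,i=16, bit0=0)
  bits 00010001111011110000111110101010 = 300879786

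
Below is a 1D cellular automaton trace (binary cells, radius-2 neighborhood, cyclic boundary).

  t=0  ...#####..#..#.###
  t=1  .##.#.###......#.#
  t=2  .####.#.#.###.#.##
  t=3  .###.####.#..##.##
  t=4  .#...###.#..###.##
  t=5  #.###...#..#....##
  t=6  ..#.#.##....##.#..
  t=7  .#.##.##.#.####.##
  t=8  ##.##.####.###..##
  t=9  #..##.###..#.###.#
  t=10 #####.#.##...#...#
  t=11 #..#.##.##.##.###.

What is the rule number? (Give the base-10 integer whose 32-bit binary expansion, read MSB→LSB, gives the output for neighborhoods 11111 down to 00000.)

  ##### -> .   bit 31 = 0  t=0,i=5
  ####. -> #   bit 30 = 1  t=0,i=6
  ###.# -> .   bit 29 = 0  t=2,i=4
  ###.. -> #   bit 28 = 1  t=0,i=7
  ##.## -> .   bit 27 = 0  t=2,i=0
  ##.#. -> #   bit 26 = 1  t=1,i=3
  ##..# -> #   bit 25 = 1  t=0,i=8
  ##... -> .   bit 24 = 0  t=0,i=0
  #.### -> #   bit 23 = 1  t=0,i=15
  #.##. -> #   bit 22 = 1  t=1,i=1
  #.#.# -> #   bit 21 = 1  t=1,i=4
  #.#.. -> .   bit 20 = 0  t=3,i=10
  #..## -> #   bit 19 = 1  t=3,i=12
  #..#. -> .   bit 18 = 0  t=0,i=9
  #...# -> #   bit 17 = 1  t=0,i=1
  #.... -> #   bit 16 = 1  t=1,i=10
  .#### -> #   bit 15 = 1  t=0,i=4
  .###. -> .   bit 14 = 0  t=0,i=16
  .##.# -> #   bit 13 = 1  t=1,i=2
  .##.. -> #   bit 12 = 1  t=6,i=7
  .#.## -> .   bit 11 = 0  t=0,i=14
  .#.#. -> #   bit 10 = 1  t=1,i=16
  .#..# -> .   bit 9 = 0  t=0,i=11
  .#... -> #   bit 8 = 1  t=4,i=2
  ..### -> .   bit 7 = 0  t=0,i=3
  ..##. -> #   bit 6 = 1  t=3,i=13
  ..#.# -> .   bit 5 = 0  t=0,i=13
  ..#.. -> .   bit 4 = 0  t=0,i=10
  ...## -> #   bit 3 = 1  t=0,i=2
  ...#. -> #   bit 2 = 1  t=1,i=14
  ....# -> .   bit 1 = 0  t=1,i=13
  ..... -> #   bit 0 = 1  t=1,i=11
  bits 01010110111010111011010101001101 = 1458287949

1458287949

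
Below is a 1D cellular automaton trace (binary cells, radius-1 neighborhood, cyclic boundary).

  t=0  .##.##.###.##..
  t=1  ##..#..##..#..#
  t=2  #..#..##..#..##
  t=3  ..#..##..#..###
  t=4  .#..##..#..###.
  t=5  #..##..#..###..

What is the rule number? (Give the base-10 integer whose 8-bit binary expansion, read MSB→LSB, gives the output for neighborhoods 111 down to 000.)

139

  ###|#  b7=1 t=0,i=8
  ##.|.  b6=0 t=0,i=2
  #.#|.  b5=0 t=0,i=3
  #..|.  b4=0 t=0,i=13
  .##|#  b3=1 t=0,i=1
  .#.|.  b2=0 t=1,i=4
  ..#|#  b1=1 t=0,i=0
  ...|#  b0=1 t=0,i=14
  bits 10001011 = 139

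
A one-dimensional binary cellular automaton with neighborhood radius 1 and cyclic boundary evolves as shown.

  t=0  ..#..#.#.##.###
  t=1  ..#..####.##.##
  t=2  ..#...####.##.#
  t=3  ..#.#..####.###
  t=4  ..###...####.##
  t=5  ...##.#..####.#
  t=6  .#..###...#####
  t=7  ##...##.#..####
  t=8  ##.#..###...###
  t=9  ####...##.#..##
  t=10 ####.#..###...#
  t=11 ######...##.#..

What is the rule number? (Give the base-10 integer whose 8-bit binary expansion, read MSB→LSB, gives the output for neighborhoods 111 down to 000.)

  [7] ### => #  t=0,i=13
  [6] ##. => #  t=0,i=10
  [5] #.# => #  t=0,i=6
  [4] #.. => .  t=0,i=0
  [3] .## => .  t=0,i=9
  [2] .#. => #  t=0,i=2
  [1] ..# => .  t=0,i=1
  [0] ... => #  t=2,i=4
  bits 11100101 = 229

229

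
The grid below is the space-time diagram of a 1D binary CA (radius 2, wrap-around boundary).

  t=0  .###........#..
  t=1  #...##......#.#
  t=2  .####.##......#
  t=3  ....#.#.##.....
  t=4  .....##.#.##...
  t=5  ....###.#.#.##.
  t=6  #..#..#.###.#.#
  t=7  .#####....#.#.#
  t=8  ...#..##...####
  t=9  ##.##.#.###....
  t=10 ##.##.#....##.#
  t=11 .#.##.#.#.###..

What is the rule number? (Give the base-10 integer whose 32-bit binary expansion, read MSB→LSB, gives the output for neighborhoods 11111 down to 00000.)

  ##### -> #   bit 31 = 1  t=7,i=3
  ####. -> .   bit 30 = 0  t=2,i=3
  ###.# -> #   bit 29 = 1  t=2,i=4
  ###.. -> .   bit 28 = 0  t=0,i=3
  ##.## -> .   bit 27 = 0  t=2,i=5
  ##.#. -> .   bit 26 = 0  t=4,i=7
  ##..# -> #   bit 25 = 1  t=6,i=1
  ##... -> #   bit 24 = 1  t=0,i=4
  #.### -> .   bit 23 = 0  t=2,i=1
  #.##. -> #   bit 22 = 1  t=1,i=14
  #.#.# -> #   bit 21 = 1  t=3,i=6
  #.#.. -> #   bit 20 = 1  t=10,i=6
  #..## -> .   bit 19 = 0  t=8,i=5
  #..#. -> #   bit 18 = 1  t=6,i=2
  #...# -> #   bit 17 = 1  t=0,i=14
  #.... -> #   bit 16 = 1  t=0,i=5
  .#### -> .   bit 15 = 0  t=2,i=2
  .###. -> .   bit 14 = 0  t=0,i=2
  .##.# -> #   bit 13 = 1  t=4,i=6
  .##.. -> .   bit 12 = 0  t=1,i=0
  .#.## -> .   bit 11 = 0  t=1,i=13
  .#.#. -> #   bit 10 = 1  t=3,i=5
  .#..# -> #   bit 9 = 1  t=6,i=4
  .#... -> .   bit 8 = 0  t=0,i=13
  ..### -> .   bit 7 = 0  t=0,i=1
  ..##. -> #   bit 6 = 1  t=1,i=4
  ..#.# -> .   bit 5 = 0  t=1,i=12
  ..#.. -> #   bit 4 = 1  t=0,i=12
  ...## -> #   bit 3 = 1  t=0,i=0
  ...#. -> .   bit 2 = 0  t=0,i=11
  ....# -> .   bit 1 = 0  t=0,i=10
  ..... -> .   bit 0 = 0  t=0,i=6
  bits 10100011011101110010011001011000 = 2742494808

2742494808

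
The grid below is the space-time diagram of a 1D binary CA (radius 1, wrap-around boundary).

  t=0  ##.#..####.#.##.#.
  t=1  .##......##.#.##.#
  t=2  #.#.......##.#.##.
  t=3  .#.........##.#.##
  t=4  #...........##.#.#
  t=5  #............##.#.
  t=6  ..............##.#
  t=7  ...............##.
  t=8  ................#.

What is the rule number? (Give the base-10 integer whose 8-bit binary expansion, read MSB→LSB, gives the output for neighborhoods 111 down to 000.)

  [7] ### => .  t=0,i=7
  [6] ##. => #  t=0,i=1
  [5] #.# => #  t=0,i=2
  [4] #.. => .  t=0,i=4
  [3] .## => .  t=0,i=0
  [2] .#. => .  t=0,i=3
  [1] ..# => .  t=0,i=5
  [0] ... => .  t=1,i=4
  bits 01100000 = 96

96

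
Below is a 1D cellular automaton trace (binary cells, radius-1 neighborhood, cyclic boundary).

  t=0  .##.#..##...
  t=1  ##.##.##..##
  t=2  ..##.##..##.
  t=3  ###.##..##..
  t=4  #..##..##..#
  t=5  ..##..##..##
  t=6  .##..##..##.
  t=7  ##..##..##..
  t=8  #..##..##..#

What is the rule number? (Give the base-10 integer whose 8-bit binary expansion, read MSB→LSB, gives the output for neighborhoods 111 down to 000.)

47

  [7] ### => .  t=1,i=0
  [6] ##. => .  t=0,i=2
  [5] #.# => #  t=0,i=3
  [4] #.. => .  t=0,i=5
  [3] .## => #  t=0,i=1
  [2] .#. => #  t=0,i=4
  [1] ..# => #  t=0,i=0
  [0] ... => #  t=0,i=10
  bits 00101111 = 47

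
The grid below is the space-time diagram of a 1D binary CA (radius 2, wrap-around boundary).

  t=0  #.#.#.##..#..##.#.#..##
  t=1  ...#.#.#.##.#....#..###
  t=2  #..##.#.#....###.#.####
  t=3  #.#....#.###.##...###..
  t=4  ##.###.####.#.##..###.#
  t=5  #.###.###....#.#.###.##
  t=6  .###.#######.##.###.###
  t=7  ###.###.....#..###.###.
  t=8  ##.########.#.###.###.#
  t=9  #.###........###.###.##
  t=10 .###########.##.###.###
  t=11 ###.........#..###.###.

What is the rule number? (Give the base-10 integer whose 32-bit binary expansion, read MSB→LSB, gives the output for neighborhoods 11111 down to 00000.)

428727731

  nb #####: next=.  (t=2,i=21, bit31=0)
  nb ####.: next=.  (t=2,i=22, bit30=0)
  nb ###.#: next=.  (t=0,i=0, bit29=0)
  nb ###..: next=#  (t=1,i=22, bit28=1)
  nb ##.##: next=#  (t=3,i=12, bit27=1)
  nb ##.#.: next=.  (t=0,i=1, bit26=0)
  nb ##..#: next=.  (t=0,i=8, bit25=0)
  nb ##...: next=#  (t=1,i=0, bit24=1)
  nb #.###: next=#  (t=2,i=19, bit23=1)
  nb #.##.: next=.  (t=0,i=6, bit22=0)
  nb #.#.#: next=.  (t=0,i=2, bit21=0)
  nb #.#..: next=.  (t=0,i=18, bit20=0)
  nb #..##: next=#  (t=0,i=12, bit19=1)
  nb #..#.: next=#  (t=0,i=9, bit18=1)
  nb #...#: next=.  (t=1,i=1, bit17=0)
  nb #....: next=#  (t=1,i=14, bit16=1)
  nb .####: next=#  (t=2,i=20, bit15=1)
  nb .###.: next=#  (t=0,i=22, bit14=1)
  nb .##.#: next=.  (t=0,i=14, bit13=0)
  nb .##..: next=#  (t=0,i=7, bit12=1)
  nb .#.##: next=#  (t=0,i=5, bit11=1)
  nb .#.#.: next=#  (t=0,i=3, bit10=1)
  nb .#..#: next=.  (t=0,i=11, bit9=0)
  nb .#...: next=#  (t=1,i=13, bit8=1)
  nb ..###: next=#  (t=0,i=21, bit7=1)
  nb ..##.: next=.  (t=0,i=13, bit6=0)
  nb ..#.#: next=#  (t=1,i=3, bit5=1)
  nb ..#..: next=#  (t=0,i=10, bit4=1)
  nb ...##: next=.  (t=2,i=12, bit3=0)
  nb ...#.: next=.  (t=1,i=2, bit2=0)
  nb ....#: next=#  (t=1,i=15, bit1=1)
  nb .....: next=#  (t=7,i=9, bit0=1)
  bits 00011001100011011101110110110011 = 428727731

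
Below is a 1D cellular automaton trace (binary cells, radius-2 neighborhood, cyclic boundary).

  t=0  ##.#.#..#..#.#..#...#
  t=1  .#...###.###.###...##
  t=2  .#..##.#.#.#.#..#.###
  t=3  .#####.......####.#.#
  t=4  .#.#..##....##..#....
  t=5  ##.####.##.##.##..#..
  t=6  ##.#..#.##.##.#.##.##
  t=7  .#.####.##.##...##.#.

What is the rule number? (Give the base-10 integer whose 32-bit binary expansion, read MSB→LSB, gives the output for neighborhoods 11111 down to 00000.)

  nb #####: next=#  (t=3,i=3, bit31=1)
  nb ####.: next=.  (t=3,i=4, bit30=0)
  nb ###.#: next=#  (t=0,i=1, bit29=1)
  nb ###..: next=.  (t=1,i=15, bit28=0)
  nb ##.##: next=.  (t=1,i=8, bit27=0)
  nb ##.#.: next=.  (t=0,i=2, bit26=0)
  nb ##..#: next=#  (t=4,i=14, bit25=1)
  nb ##...: next=#  (t=1,i=16, bit24=1)
  nb #.###: next=#  (t=1,i=9, bit23=1)
  nb #.##.: next=#  (t=5,i=8, bit22=1)
  nb #.#.#: next=.  (t=0,i=3, bit21=0)
  nb #.#..: next=#  (t=0,i=5, bit20=1)
  nb #..##: next=#  (t=2,i=3, bit19=1)
  nb #..#.: next=#  (t=0,i=7, bit18=1)
  nb #...#: next=.  (t=0,i=18, bit17=0)
  nb #....: next=#  (t=3,i=7, bit16=1)
  nb .####: next=.  (t=3,i=2, bit15=0)
  nb .###.: next=.  (t=0,i=0, bit14=0)
  nb .##.#: next=#  (t=1,i=20, bit13=1)
  nb .##..: next=.  (t=4,i=7, bit12=0)
  nb .#.##: next=.  (t=2,i=17, bit11=0)
  nb .#.#.: next=.  (t=0,i=4, bit10=0)
  nb .#..#: next=#  (t=0,i=6, bit9=1)
  nb .#...: next=.  (t=0,i=17, bit8=0)
  nb ..###: next=#  (t=0,i=20, bit7=1)
  nb ..##.: next=#  (t=1,i=19, bit6=1)
  nb ..#.#: next=#  (t=0,i=11, bit5=1)
  nb ..#..: next=.  (t=0,i=8, bit4=0)
  nb ...##: next=#  (t=0,i=19, bit3=1)
  nb ...#.: next=#  (t=4,i=0, bit2=1)
  nb ....#: next=.  (t=3,i=11, bit1=0)
  nb .....: next=.  (t=3,i=8, bit0=0)
  bits 10100011110111010010001011101100 = 2749178604

2749178604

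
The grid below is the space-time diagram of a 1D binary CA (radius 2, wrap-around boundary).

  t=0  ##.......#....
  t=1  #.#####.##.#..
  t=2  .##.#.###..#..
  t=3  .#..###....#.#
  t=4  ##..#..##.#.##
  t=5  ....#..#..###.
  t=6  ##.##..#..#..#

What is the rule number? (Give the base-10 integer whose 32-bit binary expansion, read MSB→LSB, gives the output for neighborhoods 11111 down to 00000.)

2851278037

  ##### -> #   bit 31 = 1  t=1,i=4
  ####. -> .   bit 30 = 0  t=1,i=5
  ###.# -> #   bit 29 = 1  t=1,i=6
  ###.. -> .   bit 28 = 0  t=2,i=8
  ##.## -> #   bit 27 = 1  t=1,i=7
  ##.#. -> .   bit 26 = 0  t=1,i=10
  ##..# -> .   bit 25 = 0  t=2,i=9
  ##... -> #   bit 24 = 1  t=0,i=2
  #.### -> #   bit 23 = 1  t=1,i=2
  #.##. -> #   bit 22 = 1  t=1,i=8
  #.#.# -> #   bit 21 = 1  t=2,i=4
  #.#.. -> #   bit 20 = 1  t=1,i=11
  #..## -> .   bit 19 = 0  t=3,i=3
  #..#. -> .   bit 18 = 0  t=1,i=13
  #...# -> #   bit 17 = 1  t=2,i=13
  #.... -> #   bit 16 = 1  t=0,i=3
  .#### -> .   bit 15 = 0  t=1,i=3
  .###. -> .   bit 14 = 0  t=2,i=7
  .##.# -> .   bit 13 = 0  t=1,i=9
  .##.. -> .   bit 12 = 0  t=0,i=1
  .#.## -> #   bit 11 = 1  t=1,i=1
  .#.#. -> #   bit 10 = 1  t=3,i=0
  .#..# -> .   bit 9 = 0  t=1,i=12
  .#... -> .   bit 8 = 0  t=0,i=10
  ..### -> #   bit 7 = 1  t=3,i=4
  ..##. -> #   bit 6 = 1  t=0,i=0
  ..#.# -> .   bit 5 = 0  t=1,i=0
  ..#.. -> #   bit 4 = 1  t=0,i=9
  ...## -> .   bit 3 = 0  t=0,i=13
  ...#. -> #   bit 2 = 1  t=0,i=8
  ....# -> .   bit 1 = 0  t=0,i=7
  ..... -> #   bit 0 = 1  t=0,i=4
  bits 10101001111100110000110011010101 = 2851278037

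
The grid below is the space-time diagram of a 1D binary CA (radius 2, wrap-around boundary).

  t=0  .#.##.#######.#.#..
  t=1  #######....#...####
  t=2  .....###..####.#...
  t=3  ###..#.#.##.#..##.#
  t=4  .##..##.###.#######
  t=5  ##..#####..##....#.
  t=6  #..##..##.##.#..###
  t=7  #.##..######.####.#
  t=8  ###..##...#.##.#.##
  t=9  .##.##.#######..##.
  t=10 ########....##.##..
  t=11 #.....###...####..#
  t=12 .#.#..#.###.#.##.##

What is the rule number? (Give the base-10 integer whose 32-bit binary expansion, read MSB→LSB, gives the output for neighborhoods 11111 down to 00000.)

  #####|.  b31=0 t=0,i=8
  ####.|#  b30=1 t=0,i=11
  ###.#|.  b29=0 t=0,i=12
  ###..|#  b28=1 t=1,i=6
  ##.##|#  b27=1 t=0,i=5
  ##.#.|.  b26=0 t=0,i=13
  ##..#|.  b25=0 t=2,i=8
  ##...|#  b24=1 t=1,i=7
  #.###|#  b23=1 t=0,i=6
  #.##.|#  b22=1 t=0,i=3
  #.#.#|.  b21=0 t=0,i=14
  #.#..|#  b20=1 t=0,i=16
  #..##|#  b19=1 t=2,i=9
  #..#.|.  b18=0 t=3,i=4
  #...#|#  b17=1 t=0,i=18
  #....|.  b16=0 t=1,i=8
  .####|.  b15=0 t=0,i=7
  .###.|.  b14=0 t=2,i=6
  .##.#|#  b13=1 t=0,i=4
  .##..|.  b12=0 t=4,i=2
  .#.##|#  b11=1 t=0,i=2
  .#.#.|#  b10=1 t=0,i=15
  .#..#|#  b9=1 t=3,i=13
  .#...|#  b8=1 t=0,i=17
  ..###|#  b7=1 t=1,i=15
  ..##.|#  b6=1 t=3,i=15
  ..#.#|#  b5=1 t=0,i=1
  ..#..|#  b4=1 t=1,i=11
  ...##|.  b3=0 t=1,i=14
  ...#.|#  b2=1 t=0,i=0
  ....#|.  b1=0 t=1,i=9
  .....|#  b0=1 t=2,i=0
  bits 01011001110110100010111111110101 = 1507471349

1507471349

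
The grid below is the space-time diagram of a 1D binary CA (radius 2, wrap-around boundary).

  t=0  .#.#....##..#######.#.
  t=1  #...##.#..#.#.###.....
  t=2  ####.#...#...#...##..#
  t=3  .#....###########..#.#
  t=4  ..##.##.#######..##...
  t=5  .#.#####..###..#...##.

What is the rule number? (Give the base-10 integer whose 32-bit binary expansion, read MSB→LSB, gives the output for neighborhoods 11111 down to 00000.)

2336696732

  ##### -> #   bit 31 = 1  t=0,i=14
  ####. -> .   bit 30 = 0  t=0,i=17
  ###.# -> .   bit 29 = 0  t=0,i=18
  ###.. -> .   bit 28 = 0  t=1,i=16
  ##.## -> #   bit 27 = 1  t=4,i=4
  ##.#. -> .   bit 26 = 0  t=0,i=19
  ##..# -> #   bit 25 = 1  t=0,i=10
  ##... -> #   bit 24 = 1  t=1,i=17
  #.### -> .   bit 23 = 0  t=1,i=14
  #.##. -> #   bit 22 = 1  t=4,i=5
  #.#.# -> .   bit 21 = 0  t=1,i=12
  #.#.. -> .   bit 20 = 0  t=0,i=3
  #..## -> .   bit 19 = 0  t=0,i=11
  #..#. -> #   bit 18 = 1  t=0,i=0
  #...# -> #   bit 17 = 1  t=1,i=2
  #.... -> #   bit 16 = 1  t=0,i=5
  .#### -> .   bit 15 = 0  t=0,i=13
  .###. -> .   bit 14 = 0  t=1,i=15
  .##.# -> #   bit 13 = 1  t=1,i=5
  .##.. -> .   bit 12 = 0  t=0,i=9
  .#.## -> #   bit 11 = 1  t=1,i=13
  .#.#. -> .   bit 10 = 0  t=0,i=2
  .#..# -> .   bit 9 = 0  t=0,i=21
  .#... -> #   bit 8 = 1  t=0,i=4
  ..### -> #   bit 7 = 1  t=0,i=12
  ..##. -> .   bit 6 = 0  t=0,i=8
  ..#.# -> .   bit 5 = 0  t=0,i=1
  ..#.. -> #   bit 4 = 1  t=1,i=0
  ...## -> #   bit 3 = 1  t=0,i=7
  ...#. -> #   bit 2 = 1  t=1,i=21
  ....# -> .   bit 1 = 0  t=0,i=6
  ..... -> .   bit 0 = 0  t=1,i=19
  bits 10001011010001110010100110011100 = 2336696732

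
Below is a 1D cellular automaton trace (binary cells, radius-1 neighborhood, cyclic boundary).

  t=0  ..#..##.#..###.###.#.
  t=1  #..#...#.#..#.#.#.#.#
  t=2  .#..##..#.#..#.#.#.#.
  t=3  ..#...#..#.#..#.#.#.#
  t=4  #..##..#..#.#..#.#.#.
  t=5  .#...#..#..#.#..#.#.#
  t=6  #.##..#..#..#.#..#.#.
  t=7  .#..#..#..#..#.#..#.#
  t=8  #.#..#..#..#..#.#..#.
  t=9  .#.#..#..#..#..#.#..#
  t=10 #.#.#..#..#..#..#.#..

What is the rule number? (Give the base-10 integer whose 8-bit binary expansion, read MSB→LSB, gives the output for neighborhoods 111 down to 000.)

177

  ### -> #   bit 7 = 1  t=0,i=12
  ##. -> .   bit 6 = 0  t=0,i=6
  #.# -> #   bit 5 = 1  t=0,i=7
  #.. -> #   bit 4 = 1  t=0,i=3
  .## -> .   bit 3 = 0  t=0,i=5
  .#. -> .   bit 2 = 0  t=0,i=2
  ..# -> .   bit 1 = 0  t=0,i=1
  ... -> #   bit 0 = 1  t=0,i=0
  bits 10110001 = 177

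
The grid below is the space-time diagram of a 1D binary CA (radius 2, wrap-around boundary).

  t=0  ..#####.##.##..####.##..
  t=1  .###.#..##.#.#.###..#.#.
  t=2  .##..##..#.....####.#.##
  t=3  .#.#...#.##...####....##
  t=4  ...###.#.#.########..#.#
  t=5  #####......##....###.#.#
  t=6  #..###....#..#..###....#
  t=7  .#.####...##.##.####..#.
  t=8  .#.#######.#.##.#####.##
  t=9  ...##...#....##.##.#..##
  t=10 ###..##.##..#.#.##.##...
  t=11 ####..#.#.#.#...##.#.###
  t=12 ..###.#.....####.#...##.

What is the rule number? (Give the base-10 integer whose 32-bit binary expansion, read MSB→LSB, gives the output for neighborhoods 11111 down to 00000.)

1406329784

  nb #####: next=.  (t=0,i=4, bit31=0)
  nb ####.: next=#  (t=0,i=5, bit30=1)
  nb ###.#: next=.  (t=0,i=6, bit29=0)
  nb ###..: next=#  (t=1,i=17, bit28=1)
  nb ##.##: next=.  (t=0,i=7, bit27=0)
  nb ##.#.: next=.  (t=1,i=4, bit26=0)
  nb ##..#: next=#  (t=0,i=13, bit25=1)
  nb ##...: next=#  (t=0,i=22, bit24=1)
  nb #.###: next=#  (t=1,i=15, bit23=1)
  nb #.##.: next=#  (t=0,i=8, bit22=1)
  nb #.#.#: next=.  (t=1,i=11, bit21=0)
  nb #.#..: next=#  (t=1,i=5, bit20=1)
  nb #..##: next=.  (t=0,i=14, bit19=0)
  nb #..#.: next=.  (t=1,i=19, bit18=0)
  nb #...#: next=#  (t=3,i=5, bit17=1)
  nb #....: next=.  (t=0,i=23, bit16=0)
  nb .####: next=#  (t=0,i=3, bit15=1)
  nb .###.: next=#  (t=1,i=2, bit14=1)
  nb .##.#: next=#  (t=0,i=9, bit13=1)
  nb .##..: next=.  (t=0,i=12, bit12=0)
  nb .#.##: next=.  (t=1,i=14, bit11=0)
  nb .#.#.: next=.  (t=1,i=12, bit10=0)
  nb .#..#: next=#  (t=1,i=6, bit9=1)
  nb .#...: next=#  (t=2,i=10, bit8=1)
  nb ..###: next=#  (t=0,i=2, bit7=1)
  nb ..##.: next=.  (t=1,i=8, bit6=0)
  nb ..#.#: next=#  (t=1,i=20, bit5=1)
  nb ..#..: next=#  (t=2,i=9, bit4=1)
  nb ...##: next=#  (t=0,i=1, bit3=1)
  nb ...#.: next=.  (t=3,i=6, bit2=0)
  nb ....#: next=.  (t=0,i=0, bit1=0)
  nb .....: next=.  (t=2,i=12, bit0=0)
  bits 01010011110100101110001110111000 = 1406329784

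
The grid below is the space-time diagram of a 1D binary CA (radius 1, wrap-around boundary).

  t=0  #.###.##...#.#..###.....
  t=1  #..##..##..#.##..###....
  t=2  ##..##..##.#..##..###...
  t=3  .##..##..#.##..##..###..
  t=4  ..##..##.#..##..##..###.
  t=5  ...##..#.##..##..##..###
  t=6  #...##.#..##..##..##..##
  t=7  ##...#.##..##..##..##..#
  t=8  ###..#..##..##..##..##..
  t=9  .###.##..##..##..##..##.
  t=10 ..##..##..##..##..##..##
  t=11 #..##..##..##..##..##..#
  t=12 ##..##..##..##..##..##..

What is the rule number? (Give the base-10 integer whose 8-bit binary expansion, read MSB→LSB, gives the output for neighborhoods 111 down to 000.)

  [7] ### => #  t=0,i=3
  [6] ##. => #  t=0,i=4
  [5] #.# => .  t=0,i=1
  [4] #.. => #  t=0,i=8
  [3] .## => .  t=0,i=2
  [2] .#. => #  t=0,i=0
  [1] ..# => .  t=0,i=10
  [0] ... => .  t=0,i=9
  bits 11010100 = 212

212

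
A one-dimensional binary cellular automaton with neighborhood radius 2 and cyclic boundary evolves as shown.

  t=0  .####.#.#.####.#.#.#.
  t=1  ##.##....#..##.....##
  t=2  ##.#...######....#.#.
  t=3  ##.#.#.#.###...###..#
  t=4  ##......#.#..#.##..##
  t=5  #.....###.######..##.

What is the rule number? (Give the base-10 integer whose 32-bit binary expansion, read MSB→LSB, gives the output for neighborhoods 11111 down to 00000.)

3764284150

  nb #####: next=#  (t=2,i=9, bit31=1)
  nb ####.: next=#  (t=0,i=3, bit30=1)
  nb ###.#: next=#  (t=0,i=4, bit29=1)
  nb ###..: next=.  (t=2,i=12, bit28=0)
  nb ##.##: next=.  (t=1,i=2, bit27=0)
  nb ##.#.: next=.  (t=0,i=5, bit26=0)
  nb ##..#: next=.  (t=3,i=18, bit25=0)
  nb ##...: next=.  (t=1,i=5, bit24=0)
  nb #.###: next=.  (t=0,i=10, bit23=0)
  nb #.##.: next=#  (t=1,i=3, bit22=1)
  nb #.#.#: next=.  (t=0,i=6, bit21=0)
  nb #.#..: next=#  (t=0,i=19, bit20=1)
  nb #..##: next=#  (t=0,i=0, bit19=1)
  nb #..#.: next=#  (t=4,i=12, bit18=1)
  nb #...#: next=#  (t=2,i=5, bit17=1)
  nb #....: next=.  (t=1,i=6, bit16=0)
  nb .####: next=.  (t=0,i=2, bit15=0)
  nb .###.: next=#  (t=3,i=0, bit14=1)
  nb .##.#: next=#  (t=2,i=1, bit13=1)
  nb .##..: next=.  (t=1,i=4, bit12=0)
  nb .#.##: next=#  (t=0,i=9, bit11=1)
  nb .#.#.: next=.  (t=0,i=7, bit10=0)
  nb .#..#: next=#  (t=0,i=20, bit9=1)
  nb .#...: next=.  (t=2,i=4, bit8=0)
  nb ..###: next=#  (t=0,i=1, bit7=1)
  nb ..##.: next=#  (t=1,i=12, bit6=1)
  nb ..#.#: next=#  (t=2,i=17, bit5=1)
  nb ..#..: next=#  (t=1,i=9, bit4=1)
  nb ...##: next=.  (t=1,i=18, bit3=0)
  nb ...#.: next=#  (t=1,i=8, bit2=1)
  nb ....#: next=#  (t=1,i=7, bit1=1)
  nb .....: next=.  (t=1,i=16, bit0=0)
  bits 11100000010111100110101011110110 = 3764284150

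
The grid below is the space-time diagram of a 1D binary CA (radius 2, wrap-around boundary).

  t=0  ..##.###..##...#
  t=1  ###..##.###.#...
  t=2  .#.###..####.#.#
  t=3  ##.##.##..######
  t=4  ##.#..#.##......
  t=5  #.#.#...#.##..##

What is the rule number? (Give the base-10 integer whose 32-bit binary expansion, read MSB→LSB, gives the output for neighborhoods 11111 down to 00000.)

  ##### -> .   bit 31 = 0  t=3,i=12
  ####. -> #   bit 30 = 1  t=2,i=10
  ###.# -> #   bit 29 = 1  t=1,i=10
  ###.. -> .   bit 28 = 0  t=0,i=7
  ##.## -> .   bit 27 = 0  t=0,i=4
  ##.#. -> #   bit 26 = 1  t=1,i=11
  ##..# -> #   bit 25 = 1  t=0,i=8
  ##... -> #   bit 24 = 1  t=0,i=12
  #.### -> #   bit 23 = 1  t=0,i=5
  #.##. -> #   bit 22 = 1  t=3,i=3
  #.#.# -> #   bit 21 = 1  t=2,i=1
  #.#.. -> .   bit 20 = 0  t=1,i=12
  #..## -> #   bit 19 = 1  t=0,i=1
  #..#. -> .   bit 18 = 0  t=4,i=5
  #...# -> .   bit 17 = 0  t=0,i=13
  #.... -> #   bit 16 = 1  t=4,i=11
  .#### -> .   bit 15 = 0  t=2,i=9
  .###. -> #   bit 14 = 1  t=0,i=6
  .##.# -> .   bit 13 = 0  t=0,i=3
  .##.. -> .   bit 12 = 0  t=0,i=11
  .#.## -> .   bit 11 = 0  t=2,i=2
  .#.#. -> #   bit 10 = 1  t=2,i=0
  .#..# -> #   bit 9 = 1  t=0,i=0
  .#... -> #   bit 8 = 1  t=1,i=13
  ..### -> .   bit 7 = 0  t=1,i=0
  ..##. -> #   bit 6 = 1  t=0,i=2
  ..#.# -> .   bit 5 = 0  t=4,i=6
  ..#.. -> .   bit 4 = 0  t=0,i=15
  ...## -> #   bit 3 = 1  t=1,i=15
  ...#. -> .   bit 2 = 0  t=0,i=14
  ....# -> #   bit 1 = 1  t=4,i=14
  ..... -> .   bit 0 = 0  t=4,i=12
  bits 01100111111010010100011101001010 = 1743341386

1743341386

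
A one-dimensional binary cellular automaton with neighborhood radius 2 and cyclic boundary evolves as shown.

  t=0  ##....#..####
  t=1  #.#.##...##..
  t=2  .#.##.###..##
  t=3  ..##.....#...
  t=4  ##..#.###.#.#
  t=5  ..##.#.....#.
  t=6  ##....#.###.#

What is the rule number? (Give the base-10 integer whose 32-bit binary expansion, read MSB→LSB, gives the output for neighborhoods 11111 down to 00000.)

  nb #####: next=.  (t=0,i=11, bit31=0)
  nb ####.: next=#  (t=0,i=0, bit30=1)
  nb ###.#: next=.  (t=4,i=8, bit29=0)
  nb ###..: next=.  (t=0,i=1, bit28=0)
  nb ##.##: next=.  (t=2,i=5, bit27=0)
  nb ##.#.: next=.  (t=2,i=0, bit26=0)
  nb ##..#: next=#  (t=1,i=11, bit25=1)
  nb ##...: next=#  (t=0,i=2, bit24=1)
  nb #.###: next=.  (t=2,i=6, bit23=0)
  nb #.##.: next=#  (t=1,i=4, bit22=1)
  nb #.#.#: next=.  (t=1,i=2, bit21=0)
  nb #.#..: next=.  (t=5,i=5, bit20=0)
  nb #..##: next=.  (t=0,i=8, bit19=0)
  nb #..#.: next=#  (t=1,i=12, bit18=1)
  nb #...#: next=#  (t=1,i=7, bit17=1)
  nb #....: next=.  (t=0,i=3, bit16=0)
  nb .####: next=#  (t=0,i=10, bit15=1)
  nb .###.: next=.  (t=2,i=7, bit14=0)
  nb .##.#: next=.  (t=2,i=4, bit13=0)
  nb .##..: next=.  (t=1,i=5, bit12=0)
  nb .#.##: next=#  (t=1,i=3, bit11=1)
  nb .#.#.: next=#  (t=1,i=1, bit10=1)
  nb .#..#: next=.  (t=0,i=7, bit9=0)
  nb .#...: next=#  (t=3,i=10, bit8=1)
  nb ..###: next=#  (t=0,i=9, bit7=1)
  nb ..##.: next=.  (t=1,i=9, bit6=0)
  nb ..#.#: next=.  (t=1,i=0, bit5=0)
  nb ..#..: next=.  (t=0,i=6, bit4=0)
  nb ...##: next=#  (t=1,i=8, bit3=1)
  nb ...#.: next=#  (t=0,i=5, bit2=1)
  nb ....#: next=#  (t=0,i=4, bit1=1)
  nb .....: next=#  (t=3,i=6, bit0=1)
  bits 01000011010001101000110110001111 = 1128697231

1128697231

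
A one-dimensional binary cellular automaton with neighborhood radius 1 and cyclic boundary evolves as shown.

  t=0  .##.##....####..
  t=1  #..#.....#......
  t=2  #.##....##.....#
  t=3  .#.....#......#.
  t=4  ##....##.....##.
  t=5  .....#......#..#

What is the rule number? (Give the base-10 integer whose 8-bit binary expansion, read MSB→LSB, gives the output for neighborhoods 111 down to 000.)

38

  [7] ### => .  t=0,i=11
  [6] ##. => .  t=0,i=2
  [5] #.# => #  t=0,i=3
  [4] #.. => .  t=0,i=6
  [3] .## => .  t=0,i=1
  [2] .#. => #  t=1,i=0
  [1] ..# => #  t=0,i=0
  [0] ... => .  t=0,i=7
  bits 00100110 = 38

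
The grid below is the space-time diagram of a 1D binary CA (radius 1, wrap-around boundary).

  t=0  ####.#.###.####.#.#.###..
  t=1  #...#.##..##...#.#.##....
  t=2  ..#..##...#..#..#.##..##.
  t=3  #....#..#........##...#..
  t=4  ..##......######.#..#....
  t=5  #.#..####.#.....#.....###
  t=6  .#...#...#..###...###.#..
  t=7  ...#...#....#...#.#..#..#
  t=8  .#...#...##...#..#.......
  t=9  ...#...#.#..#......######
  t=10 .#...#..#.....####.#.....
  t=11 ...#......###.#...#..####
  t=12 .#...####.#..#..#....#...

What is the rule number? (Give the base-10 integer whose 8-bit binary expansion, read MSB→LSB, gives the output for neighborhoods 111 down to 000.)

41

  ### -> .   bit 7 = 0  t=0,i=1
  ##. -> .   bit 6 = 0  t=0,i=3
  #.# -> #   bit 5 = 1  t=0,i=4
  #.. -> .   bit 4 = 0  t=0,i=23
  .## -> #   bit 3 = 1  t=0,i=0
  .#. -> .   bit 2 = 0  t=0,i=5
  ..# -> .   bit 1 = 0  t=0,i=24
  ... -> #   bit 0 = 1  t=1,i=2
  bits 00101001 = 41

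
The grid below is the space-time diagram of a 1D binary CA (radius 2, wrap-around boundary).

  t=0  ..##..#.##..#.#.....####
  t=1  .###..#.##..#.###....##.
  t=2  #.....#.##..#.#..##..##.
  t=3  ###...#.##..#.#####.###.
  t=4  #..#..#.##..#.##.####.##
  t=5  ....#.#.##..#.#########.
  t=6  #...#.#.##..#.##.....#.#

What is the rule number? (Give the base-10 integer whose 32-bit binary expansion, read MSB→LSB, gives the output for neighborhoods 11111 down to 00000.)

1777972064

  #####|.  b31=0 t=3,i=16
  ####.|#  b30=1 t=0,i=22
  ###.#|#  b29=1 t=3,i=18
  ###..|.  b28=0 t=0,i=23
  ##.##|#  b27=1 t=3,i=19
  ##.#.|.  b26=0 t=2,i=23
  ##..#|.  b25=0 t=0,i=0
  ##...|#  b24=1 t=1,i=17
  #.###|#  b23=1 t=1,i=14
  #.##.|#  b22=1 t=0,i=8
  #.#.#|#  b21=1 t=5,i=6
  #.#..|#  b20=1 t=0,i=14
  #..##|#  b19=1 t=0,i=1
  #..#.|.  b18=0 t=0,i=5
  #...#|.  b17=0 t=3,i=4
  #....|#  b16=1 t=0,i=16
  .####|#  b15=1 t=0,i=21
  .###.|.  b14=0 t=1,i=2
  .##.#|#  b13=1 t=2,i=22
  .##..|#  b12=1 t=0,i=3
  .#.##|.  b11=0 t=0,i=7
  .#.#.|.  b10=0 t=0,i=13
  .#..#|#  b9=1 t=2,i=15
  .#...|#  b8=1 t=0,i=15
  ..###|.  b7=0 t=0,i=20
  ..##.|#  b6=1 t=0,i=2
  ..#.#|#  b5=1 t=0,i=6
  ..#..|.  b4=0 t=4,i=3
  ...##|.  b3=0 t=0,i=19
  ...#.|.  b2=0 t=2,i=5
  ....#|.  b1=0 t=0,i=18
  .....|.  b0=0 t=0,i=17
  bits 01101001111110011011001101100000 = 1777972064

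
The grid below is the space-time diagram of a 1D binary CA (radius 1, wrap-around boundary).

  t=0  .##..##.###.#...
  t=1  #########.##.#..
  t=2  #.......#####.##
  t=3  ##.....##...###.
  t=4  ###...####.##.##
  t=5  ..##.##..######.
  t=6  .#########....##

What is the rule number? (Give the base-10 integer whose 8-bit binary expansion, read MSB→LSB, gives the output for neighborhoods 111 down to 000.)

122

  [7] ### => .  t=0,i=9
  [6] ##. => #  t=0,i=2
  [5] #.# => #  t=0,i=7
  [4] #.. => #  t=0,i=3
  [3] .## => #  t=0,i=1
  [2] .#. => .  t=0,i=12
  [1] ..# => #  t=0,i=0
  [0] ... => .  t=0,i=14
  bits 01111010 = 122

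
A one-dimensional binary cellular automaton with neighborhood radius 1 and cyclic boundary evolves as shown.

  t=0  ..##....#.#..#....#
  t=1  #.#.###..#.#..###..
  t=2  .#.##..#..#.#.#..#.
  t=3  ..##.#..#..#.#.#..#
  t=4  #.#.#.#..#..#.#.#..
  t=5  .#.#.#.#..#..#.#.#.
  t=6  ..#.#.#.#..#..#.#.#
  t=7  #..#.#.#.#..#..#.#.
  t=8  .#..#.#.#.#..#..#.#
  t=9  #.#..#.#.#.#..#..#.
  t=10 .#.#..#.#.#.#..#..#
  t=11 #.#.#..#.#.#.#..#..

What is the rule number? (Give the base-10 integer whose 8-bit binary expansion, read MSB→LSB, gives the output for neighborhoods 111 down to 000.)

57

  ### -> .   bit 7 = 0  t=1,i=5
  ##. -> .   bit 6 = 0  t=0,i=3
  #.# -> #   bit 5 = 1  t=0,i=9
  #.. -> #   bit 4 = 1  t=0,i=0
  .## -> #   bit 3 = 1  t=0,i=2
  .#. -> .   bit 2 = 0  t=0,i=8
  ..# -> .   bit 1 = 0  t=0,i=1
  ... -> #   bit 0 = 1  t=0,i=5
  bits 00111001 = 57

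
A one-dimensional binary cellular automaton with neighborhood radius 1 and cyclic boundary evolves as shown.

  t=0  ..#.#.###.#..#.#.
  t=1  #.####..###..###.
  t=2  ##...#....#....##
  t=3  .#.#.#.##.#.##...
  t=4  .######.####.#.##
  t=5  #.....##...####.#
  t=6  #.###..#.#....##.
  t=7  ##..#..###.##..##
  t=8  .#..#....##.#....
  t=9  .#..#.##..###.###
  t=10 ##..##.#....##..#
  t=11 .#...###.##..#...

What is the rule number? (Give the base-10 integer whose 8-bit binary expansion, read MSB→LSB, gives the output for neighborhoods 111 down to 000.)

  nb ###: next=.  (t=0,i=7, bit7=0)
  nb ##.: next=#  (t=0,i=8, bit6=1)
  nb #.#: next=#  (t=0,i=3, bit5=1)
  nb #..: next=.  (t=0,i=11, bit4=0)
  nb .##: next=.  (t=0,i=6, bit3=0)
  nb .#.: next=#  (t=0,i=2, bit2=1)
  nb ..#: next=.  (t=0,i=1, bit1=0)
  nb ...: next=#  (t=0,i=0, bit0=1)
  bits 01100101 = 101

101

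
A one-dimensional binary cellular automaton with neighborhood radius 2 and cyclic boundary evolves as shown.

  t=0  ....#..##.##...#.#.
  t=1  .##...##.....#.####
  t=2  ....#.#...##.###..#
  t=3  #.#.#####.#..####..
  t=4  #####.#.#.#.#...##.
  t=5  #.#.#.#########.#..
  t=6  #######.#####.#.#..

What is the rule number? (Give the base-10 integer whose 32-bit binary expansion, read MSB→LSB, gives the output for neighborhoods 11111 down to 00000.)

  nb #####: next=#  (t=3,i=6, bit31=1)
  nb ####.: next=.  (t=1,i=17, bit30=0)
  nb ###.#: next=#  (t=1,i=18, bit29=1)
  nb ###..: next=#  (t=2,i=15, bit28=1)
  nb ##.##: next=.  (t=0,i=9, bit27=0)
  nb ##.#.: next=.  (t=3,i=9, bit26=0)
  nb ##..#: next=#  (t=2,i=16, bit25=1)
  nb ##...: next=.  (t=0,i=12, bit24=0)
  nb #.###: next=#  (t=1,i=15, bit23=1)
  nb #.##.: next=.  (t=0,i=10, bit22=0)
  nb #.#.#: next=#  (t=3,i=2, bit21=1)
  nb #.#..: next=#  (t=0,i=17, bit20=1)
  nb #..##: next=#  (t=0,i=6, bit19=1)
  nb #..#.: next=.  (t=2,i=17, bit18=0)
  nb #...#: next=#  (t=0,i=13, bit17=1)
  nb #....: next=.  (t=0,i=0, bit16=0)
  nb .####: next=.  (t=1,i=16, bit15=0)
  nb .###.: next=#  (t=2,i=14, bit14=1)
  nb .##.#: next=.  (t=0,i=8, bit13=0)
  nb .##..: next=.  (t=0,i=11, bit12=0)
  nb .#.##: next=#  (t=1,i=14, bit11=1)
  nb .#.#.: next=#  (t=0,i=16, bit10=1)
  nb .#..#: next=.  (t=0,i=5, bit9=0)
  nb .#...: next=#  (t=0,i=18, bit8=1)
  nb ..###: next=.  (t=3,i=13, bit7=0)
  nb ..##.: next=#  (t=0,i=7, bit6=1)
  nb ..#.#: next=#  (t=0,i=15, bit5=1)
  nb ..#..: next=.  (t=0,i=4, bit4=0)
  nb ...##: next=.  (t=1,i=5, bit3=0)
  nb ...#.: next=.  (t=0,i=3, bit2=0)
  nb ....#: next=#  (t=0,i=2, bit1=1)
  nb .....: next=#  (t=0,i=1, bit0=1)
  bits 10110010101110100100110101100011 = 2998553955

2998553955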